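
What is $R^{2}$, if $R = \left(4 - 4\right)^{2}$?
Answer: $0$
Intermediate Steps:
$R = 0$ ($R = 0^{2} = 0$)
$R^{2} = 0^{2} = 0$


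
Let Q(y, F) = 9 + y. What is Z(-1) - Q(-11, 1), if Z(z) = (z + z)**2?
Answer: 6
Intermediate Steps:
Z(z) = 4*z**2 (Z(z) = (2*z)**2 = 4*z**2)
Z(-1) - Q(-11, 1) = 4*(-1)**2 - (9 - 11) = 4*1 - 1*(-2) = 4 + 2 = 6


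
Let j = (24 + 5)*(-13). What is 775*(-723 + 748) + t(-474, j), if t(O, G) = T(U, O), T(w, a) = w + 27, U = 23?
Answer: 19425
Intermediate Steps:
j = -377 (j = 29*(-13) = -377)
T(w, a) = 27 + w
t(O, G) = 50 (t(O, G) = 27 + 23 = 50)
775*(-723 + 748) + t(-474, j) = 775*(-723 + 748) + 50 = 775*25 + 50 = 19375 + 50 = 19425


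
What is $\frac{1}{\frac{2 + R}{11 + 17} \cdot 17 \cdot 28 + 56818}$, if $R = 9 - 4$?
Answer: $\frac{1}{56937} \approx 1.7563 \cdot 10^{-5}$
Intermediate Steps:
$R = 5$
$\frac{1}{\frac{2 + R}{11 + 17} \cdot 17 \cdot 28 + 56818} = \frac{1}{\frac{2 + 5}{11 + 17} \cdot 17 \cdot 28 + 56818} = \frac{1}{\frac{7}{28} \cdot 17 \cdot 28 + 56818} = \frac{1}{7 \cdot \frac{1}{28} \cdot 17 \cdot 28 + 56818} = \frac{1}{\frac{1}{4} \cdot 17 \cdot 28 + 56818} = \frac{1}{\frac{17}{4} \cdot 28 + 56818} = \frac{1}{119 + 56818} = \frac{1}{56937}$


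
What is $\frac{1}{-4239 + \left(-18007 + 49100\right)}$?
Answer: $\frac{1}{26854} \approx 3.7238 \cdot 10^{-5}$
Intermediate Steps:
$\frac{1}{-4239 + \left(-18007 + 49100\right)} = \frac{1}{-4239 + 31093} = \frac{1}{26854}$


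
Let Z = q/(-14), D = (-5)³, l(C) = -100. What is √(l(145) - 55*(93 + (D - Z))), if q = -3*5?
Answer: √336910/14 ≈ 41.460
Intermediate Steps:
q = -15
D = -125
Z = 15/14 (Z = -15/(-14) = -15*(-1/14) = 15/14 ≈ 1.0714)
√(l(145) - 55*(93 + (D - Z))) = √(-100 - 55*(93 + (-125 - 1*15/14))) = √(-100 - 55*(93 + (-125 - 15/14))) = √(-100 - 55*(93 - 1765/14)) = √(-100 - 55*(-463/14)) = √(-100 + 25465/14) = √(24065/14) = √336910/14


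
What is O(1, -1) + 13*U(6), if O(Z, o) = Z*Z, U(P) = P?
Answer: 79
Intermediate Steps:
O(Z, o) = Z²
O(1, -1) + 13*U(6) = 1² + 13*6 = 1 + 78 = 79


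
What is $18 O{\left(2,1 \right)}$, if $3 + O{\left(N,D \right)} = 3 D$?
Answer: $0$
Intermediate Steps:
$O{\left(N,D \right)} = -3 + 3 D$
$18 O{\left(2,1 \right)} = 18 \left(-3 + 3 \cdot 1\right) = 18 \left(-3 + 3\right) = 18 \cdot 0 = 0$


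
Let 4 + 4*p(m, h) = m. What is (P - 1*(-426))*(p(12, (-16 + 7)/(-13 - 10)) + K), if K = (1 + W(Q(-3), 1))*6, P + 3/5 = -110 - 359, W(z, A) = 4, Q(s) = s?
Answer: -6976/5 ≈ -1395.2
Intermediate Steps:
P = -2348/5 (P = -3/5 + (-110 - 359) = -3/5 - 469 = -2348/5 ≈ -469.60)
p(m, h) = -1 + m/4
K = 30 (K = (1 + 4)*6 = 5*6 = 30)
(P - 1*(-426))*(p(12, (-16 + 7)/(-13 - 10)) + K) = (-2348/5 - 1*(-426))*((-1 + (1/4)*12) + 30) = (-2348/5 + 426)*((-1 + 3) + 30) = -218*(2 + 30)/5 = -218/5*32 = -6976/5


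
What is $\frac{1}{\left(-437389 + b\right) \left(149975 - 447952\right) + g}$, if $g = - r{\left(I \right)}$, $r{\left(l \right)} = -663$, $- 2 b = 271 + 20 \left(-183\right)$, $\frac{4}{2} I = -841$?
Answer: $\frac{2}{259653881379} \approx 7.7026 \cdot 10^{-12}$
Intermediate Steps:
$I = - \frac{841}{2}$ ($I = \frac{1}{2} \left(-841\right) = - \frac{841}{2} \approx -420.5$)
$b = \frac{3389}{2}$ ($b = - \frac{271 + 20 \left(-183\right)}{2} = - \frac{271 - 3660}{2} = \left(- \frac{1}{2}\right) \left(-3389\right) = \frac{3389}{2} \approx 1694.5$)
$g = 663$ ($g = \left(-1\right) \left(-663\right) = 663$)
$\frac{1}{\left(-437389 + b\right) \left(149975 - 447952\right) + g} = \frac{1}{\left(-437389 + \frac{3389}{2}\right) \left(149975 - 447952\right) + 663} = \frac{1}{\left(- \frac{871389}{2}\right) \left(-297977\right) + 663} = \frac{1}{\frac{259653880053}{2} + 663} = \frac{1}{\frac{259653881379}{2}} = \frac{2}{259653881379}$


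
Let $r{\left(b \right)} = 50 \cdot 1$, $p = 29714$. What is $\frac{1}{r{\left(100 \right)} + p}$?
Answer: $\frac{1}{29764} \approx 3.3598 \cdot 10^{-5}$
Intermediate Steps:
$r{\left(b \right)} = 50$
$\frac{1}{r{\left(100 \right)} + p} = \frac{1}{50 + 29714} = \frac{1}{29764}$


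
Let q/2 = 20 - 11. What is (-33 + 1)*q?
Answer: -576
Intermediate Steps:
q = 18 (q = 2*(20 - 11) = 2*9 = 18)
(-33 + 1)*q = (-33 + 1)*18 = -32*18 = -576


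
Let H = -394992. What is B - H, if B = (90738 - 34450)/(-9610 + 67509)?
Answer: 22869698096/57899 ≈ 3.9499e+5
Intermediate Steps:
B = 56288/57899 ≈ 0.97218
B - H = 56288/57899 - 1*(-394992) = 56288/57899 + 394992 = 22869698096/57899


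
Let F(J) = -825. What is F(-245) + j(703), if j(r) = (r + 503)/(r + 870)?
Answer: -1296519/1573 ≈ -824.23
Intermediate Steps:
j(r) = (503 + r)/(870 + r)
F(-245) + j(703) = -825 + (503 + 703)/(870 + 703) = -825 + 1206/1573 = -1296519/1573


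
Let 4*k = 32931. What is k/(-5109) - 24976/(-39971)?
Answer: -268625155/272282452 ≈ -0.98657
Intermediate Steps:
k = 32931/4 (k = (¼)*32931 = 32931/4 ≈ 8232.8)
k/(-5109) - 24976/(-39971) = (32931/4)/(-5109) - 24976/(-39971) = (32931/4)*(-1/5109) - 24976*(-1/39971) = -10977/6812 + 24976/39971 = -268625155/272282452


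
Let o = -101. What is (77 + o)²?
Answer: 576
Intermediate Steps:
(77 + o)² = (77 - 101)² = (-24)² = 576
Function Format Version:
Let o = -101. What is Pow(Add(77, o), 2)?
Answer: 576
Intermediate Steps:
Pow(Add(77, o), 2) = Pow(Add(77, -101), 2) = Pow(-24, 2) = 576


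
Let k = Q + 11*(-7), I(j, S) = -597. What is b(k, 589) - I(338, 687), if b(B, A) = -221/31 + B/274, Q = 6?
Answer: 5008163/8494 ≈ 589.61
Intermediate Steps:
k = -71 (k = 6 + 11*(-7) = 6 - 77 = -71)
b(B, A) = -221/31 + B/274 (b(B, A) = -221*1/31 + B*(1/274) = -221/31 + B/274)
b(k, 589) - I(338, 687) = (-221/31 + (1/274)*(-71)) - 1*(-597) = (-221/31 - 71/274) + 597 = -62755/8494 + 597 = 5008163/8494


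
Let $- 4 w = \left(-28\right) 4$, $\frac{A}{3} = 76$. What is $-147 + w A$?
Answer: $6237$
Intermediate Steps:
$A = 228$ ($A = 3 \cdot 76 = 228$)
$w = 28$ ($w = - \frac{\left(-28\right) 4}{4} = \left(- \frac{1}{4}\right) \left(-112\right) = 28$)
$-147 + w A = -147 + 28 \cdot 228 = -147 + 6384 = 6237$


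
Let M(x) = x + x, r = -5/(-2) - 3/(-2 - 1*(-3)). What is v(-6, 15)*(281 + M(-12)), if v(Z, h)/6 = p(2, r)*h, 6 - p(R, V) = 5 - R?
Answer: 69390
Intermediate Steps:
r = -½ (r = -5*(-½) - 3/(-2 + 3) = 5/2 - 3/1 = 5/2 - 3*1 = 5/2 - 3 = -½ ≈ -0.50000)
p(R, V) = 1 + R (p(R, V) = 6 - (5 - R) = 6 + (-5 + R) = 1 + R)
v(Z, h) = 18*h (v(Z, h) = 6*((1 + 2)*h) = 6*(3*h) = 18*h)
M(x) = 2*x
v(-6, 15)*(281 + M(-12)) = (18*15)*(281 + 2*(-12)) = 270*(281 - 24) = 270*257 = 69390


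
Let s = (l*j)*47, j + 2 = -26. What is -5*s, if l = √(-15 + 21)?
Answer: 6580*√6 ≈ 16118.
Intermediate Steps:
j = -28 (j = -2 - 26 = -28)
l = √6 ≈ 2.4495
s = -1316*√6 (s = (√6*(-28))*47 = -28*√6*47 = -1316*√6 ≈ -3223.5)
-5*s = -(-6580)*√6 = 6580*√6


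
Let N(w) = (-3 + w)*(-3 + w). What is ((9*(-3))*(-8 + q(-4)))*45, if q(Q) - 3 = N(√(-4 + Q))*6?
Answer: -1215 + 87480*I*√2 ≈ -1215.0 + 1.2372e+5*I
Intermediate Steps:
N(w) = (-3 + w)²
q(Q) = 3 + 6*(-3 + √(-4 + Q))² (q(Q) = 3 + (-3 + √(-4 + Q))²*6 = 3 + 6*(-3 + √(-4 + Q))²)
((9*(-3))*(-8 + q(-4)))*45 = ((9*(-3))*(-8 + (33 - 36*√(-4 - 4) + 6*(-4))))*45 = -27*(-8 + (33 - 72*I*√2 - 24))*45 = -27*(-8 + (9 - 72*I*√2))*45 = -27*(1 - 72*I*√2)*45 = (-27 + 1944*I*√2)*45 = -1215 + 87480*I*√2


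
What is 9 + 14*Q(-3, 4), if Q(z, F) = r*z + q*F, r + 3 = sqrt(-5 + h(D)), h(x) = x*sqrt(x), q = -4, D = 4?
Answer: -89 - 42*sqrt(3) ≈ -161.75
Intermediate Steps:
h(x) = x**(3/2)
r = -3 + sqrt(3) (r = -3 + sqrt(-5 + 4**(3/2)) = -3 + sqrt(-5 + 8) = -3 + sqrt(3) ≈ -1.2680)
Q(z, F) = -4*F + z*(-3 + sqrt(3)) (Q(z, F) = (-3 + sqrt(3))*z - 4*F = z*(-3 + sqrt(3)) - 4*F = -4*F + z*(-3 + sqrt(3)))
9 + 14*Q(-3, 4) = 9 + 14*(-4*4 - 1*(-3)*(3 - sqrt(3))) = 9 + 14*(-16 + (9 - 3*sqrt(3))) = 9 + 14*(-7 - 3*sqrt(3)) = 9 + (-98 - 42*sqrt(3)) = -89 - 42*sqrt(3)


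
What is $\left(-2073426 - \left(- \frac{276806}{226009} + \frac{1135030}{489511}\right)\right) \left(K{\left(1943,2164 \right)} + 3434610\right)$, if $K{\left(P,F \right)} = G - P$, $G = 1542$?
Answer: $- \frac{787777695657213200821802}{110633891599} \approx -7.1206 \cdot 10^{12}$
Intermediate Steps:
$K{\left(P,F \right)} = 1542 - P$
$\left(-2073426 - \left(- \frac{276806}{226009} + \frac{1135030}{489511}\right)\right) \left(K{\left(1943,2164 \right)} + 3434610\right) = \left(-2073426 - \left(- \frac{276806}{226009} + \frac{1135030}{489511}\right)\right) \left(\left(1542 - 1943\right) + 3434610\right) = \left(-2073426 - \frac{121027413404}{110633891599}\right) \left(\left(1542 - 1943\right) + 3434610\right) = \left(-2073426 + \left(\frac{276806}{226009} - \frac{1135030}{489511}\right)\right) \left(-401 + 3434610\right) = \left(-2073426 - \frac{121027413404}{110633891599}\right) 3434209 = \left(- \frac{229391308349961578}{110633891599}\right) 3434209 = - \frac{787777695657213200821802}{110633891599}$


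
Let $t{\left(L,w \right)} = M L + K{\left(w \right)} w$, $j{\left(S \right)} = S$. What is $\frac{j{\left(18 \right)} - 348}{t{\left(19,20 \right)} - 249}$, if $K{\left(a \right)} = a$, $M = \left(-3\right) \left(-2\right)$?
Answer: $- \frac{66}{53} \approx -1.2453$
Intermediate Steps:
$M = 6$
$t{\left(L,w \right)} = w^{2} + 6 L$ ($t{\left(L,w \right)} = 6 L + w w = 6 L + w^{2} = w^{2} + 6 L$)
$\frac{j{\left(18 \right)} - 348}{t{\left(19,20 \right)} - 249} = \frac{18 - 348}{\left(20^{2} + 6 \cdot 19\right) - 249} = \frac{18 - 348}{\left(400 + 114\right) - 249} = \frac{18 - 348}{514 - 249} = - \frac{330}{265} = \left(-330\right) \frac{1}{265} = - \frac{66}{53}$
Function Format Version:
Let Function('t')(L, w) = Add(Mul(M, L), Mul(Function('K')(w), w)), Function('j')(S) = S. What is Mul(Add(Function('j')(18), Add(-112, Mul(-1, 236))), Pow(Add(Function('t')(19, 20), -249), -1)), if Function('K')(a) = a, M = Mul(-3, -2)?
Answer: Rational(-66, 53) ≈ -1.2453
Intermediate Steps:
M = 6
Function('t')(L, w) = Add(Pow(w, 2), Mul(6, L)) (Function('t')(L, w) = Add(Mul(6, L), Mul(w, w)) = Add(Mul(6, L), Pow(w, 2)) = Add(Pow(w, 2), Mul(6, L)))
Mul(Add(Function('j')(18), Add(-112, Mul(-1, 236))), Pow(Add(Function('t')(19, 20), -249), -1)) = Mul(Add(18, Add(-112, Mul(-1, 236))), Pow(Add(Add(Pow(20, 2), Mul(6, 19)), -249), -1)) = Mul(Add(18, Add(-112, -236)), Pow(Add(Add(400, 114), -249), -1)) = Mul(Add(18, -348), Pow(Add(514, -249), -1)) = Mul(-330, Pow(265, -1)) = Mul(-330, Rational(1, 265)) = Rational(-66, 53)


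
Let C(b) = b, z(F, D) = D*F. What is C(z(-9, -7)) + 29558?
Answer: 29621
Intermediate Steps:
C(z(-9, -7)) + 29558 = -7*(-9) + 29558 = 63 + 29558 = 29621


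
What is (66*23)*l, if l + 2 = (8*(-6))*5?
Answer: -367356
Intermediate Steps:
l = -242 (l = -2 + (8*(-6))*5 = -2 - 48*5 = -2 - 240 = -242)
(66*23)*l = (66*23)*(-242) = 1518*(-242) = -367356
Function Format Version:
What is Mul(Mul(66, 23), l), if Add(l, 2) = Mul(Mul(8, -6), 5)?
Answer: -367356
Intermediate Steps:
l = -242 (l = Add(-2, Mul(Mul(8, -6), 5)) = Add(-2, Mul(-48, 5)) = Add(-2, -240) = -242)
Mul(Mul(66, 23), l) = Mul(Mul(66, 23), -242) = Mul(1518, -242) = -367356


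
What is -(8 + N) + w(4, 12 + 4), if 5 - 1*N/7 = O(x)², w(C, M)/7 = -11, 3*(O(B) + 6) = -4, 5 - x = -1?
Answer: 2308/9 ≈ 256.44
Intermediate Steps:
x = 6 (x = 5 - 1*(-1) = 5 + 1 = 6)
O(B) = -22/3 (O(B) = -6 + (⅓)*(-4) = -6 - 4/3 = -22/3)
w(C, M) = -77 (w(C, M) = 7*(-11) = -77)
N = -3073/9 (N = 35 - 7*(-22/3)² = 35 - 7*484/9 = 35 - 3388/9 = -3073/9 ≈ -341.44)
-(8 + N) + w(4, 12 + 4) = -(8 - 3073/9) - 77 = -1*(-3001/9) - 77 = 3001/9 - 77 = 2308/9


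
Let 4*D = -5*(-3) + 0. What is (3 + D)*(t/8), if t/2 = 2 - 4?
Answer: -27/8 ≈ -3.3750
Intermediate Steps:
t = -4 (t = 2*(2 - 4) = 2*(-2) = -4)
D = 15/4 (D = (-5*(-3) + 0)/4 = (15 + 0)/4 = (¼)*15 = 15/4 ≈ 3.7500)
(3 + D)*(t/8) = (3 + 15/4)*(-4/8) = 27*(-4*⅛)/4 = (27/4)*(-½) = -27/8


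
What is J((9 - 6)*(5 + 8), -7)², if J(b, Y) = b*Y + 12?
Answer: 68121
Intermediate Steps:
J(b, Y) = 12 + Y*b (J(b, Y) = Y*b + 12 = 12 + Y*b)
J((9 - 6)*(5 + 8), -7)² = (12 - 7*(9 - 6)*(5 + 8))² = (12 - 21*13)² = (12 - 7*39)² = (12 - 273)² = (-261)² = 68121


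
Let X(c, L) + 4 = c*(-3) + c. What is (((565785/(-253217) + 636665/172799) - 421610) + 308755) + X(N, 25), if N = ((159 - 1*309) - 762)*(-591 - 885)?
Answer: -122738150765479699/43755644383 ≈ -2.8051e+6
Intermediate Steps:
N = 1346112 (N = ((159 - 309) - 762)*(-1476) = (-150 - 762)*(-1476) = -912*(-1476) = 1346112)
X(c, L) = -4 - 2*c (X(c, L) = -4 + (c*(-3) + c) = -4 + (-3*c + c) = -4 - 2*c)
(((565785/(-253217) + 636665/172799) - 421610) + 308755) + X(N, 25) = (((565785/(-253217) + 636665/172799) - 421610) + 308755) + (-4 - 2*1346112) = (((565785*(-1/253217) + 636665*(1/172799)) - 421610) + 308755) + (-4 - 2692224) = (((-565785/253217 + 636665/172799) - 421610) + 308755) - 2692228 = ((63447319090/43755644383 - 421610) + 308755) - 2692228 = (-18447753780997540/43755644383 + 308755) - 2692228 = -4937979799524375/43755644383 - 2692228 = -122738150765479699/43755644383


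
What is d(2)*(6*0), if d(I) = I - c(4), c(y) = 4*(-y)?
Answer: 0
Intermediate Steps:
c(y) = -4*y
d(I) = 16 + I (d(I) = I - (-4)*4 = I - 1*(-16) = I + 16 = 16 + I)
d(2)*(6*0) = (16 + 2)*(6*0) = 18*0 = 0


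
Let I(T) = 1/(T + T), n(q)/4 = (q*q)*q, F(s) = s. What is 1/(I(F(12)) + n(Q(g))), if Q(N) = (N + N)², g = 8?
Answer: 24/1610612737 ≈ 1.4901e-8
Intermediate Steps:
Q(N) = 4*N² (Q(N) = (2*N)² = 4*N²)
n(q) = 4*q³ (n(q) = 4*((q*q)*q) = 4*(q²*q) = 4*q³)
I(T) = 1/(2*T)
1/(I(F(12)) + n(Q(g))) = 1/((½)/12 + 4*(4*8²)³) = 1/((½)*(1/12) + 4*(4*64)³) = 1/(1/24 + 4*256³) = 1/(1/24 + 4*16777216) = 1/(1/24 + 67108864) = 1/(1610612737/24) = 24/1610612737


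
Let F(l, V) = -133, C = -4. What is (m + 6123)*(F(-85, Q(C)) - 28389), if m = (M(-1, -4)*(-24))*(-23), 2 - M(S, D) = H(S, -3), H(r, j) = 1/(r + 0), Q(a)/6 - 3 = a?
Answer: -221872638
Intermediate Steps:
Q(a) = 18 + 6*a
H(r, j) = 1/r
M(S, D) = 2 - 1/S
m = 1656 (m = ((2 - 1/(-1))*(-24))*(-23) = ((2 - 1*(-1))*(-24))*(-23) = ((2 + 1)*(-24))*(-23) = (3*(-24))*(-23) = -72*(-23) = 1656)
(m + 6123)*(F(-85, Q(C)) - 28389) = (1656 + 6123)*(-133 - 28389) = 7779*(-28522) = -221872638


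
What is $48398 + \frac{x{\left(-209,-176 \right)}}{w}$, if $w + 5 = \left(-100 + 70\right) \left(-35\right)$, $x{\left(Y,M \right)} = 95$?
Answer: $\frac{532379}{11} \approx 48398.0$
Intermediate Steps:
$w = 1045$ ($w = -5 + \left(-100 + 70\right) \left(-35\right) = -5 - -1050 = -5 + 1050 = 1045$)
$48398 + \frac{x{\left(-209,-176 \right)}}{w} = 48398 + \frac{95}{1045} = 48398 + 95 \cdot \frac{1}{1045} = 48398 + \frac{1}{11} = \frac{532379}{11}$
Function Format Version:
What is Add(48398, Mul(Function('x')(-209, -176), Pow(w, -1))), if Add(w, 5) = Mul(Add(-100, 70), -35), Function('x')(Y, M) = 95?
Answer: Rational(532379, 11) ≈ 48398.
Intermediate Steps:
w = 1045 (w = Add(-5, Mul(Add(-100, 70), -35)) = Add(-5, Mul(-30, -35)) = Add(-5, 1050) = 1045)
Add(48398, Mul(Function('x')(-209, -176), Pow(w, -1))) = Add(48398, Mul(95, Pow(1045, -1))) = Add(48398, Mul(95, Rational(1, 1045))) = Add(48398, Rational(1, 11)) = Rational(532379, 11)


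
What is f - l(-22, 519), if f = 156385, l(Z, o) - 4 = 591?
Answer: 155790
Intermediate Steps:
l(Z, o) = 595 (l(Z, o) = 4 + 591 = 595)
f - l(-22, 519) = 156385 - 1*595 = 156385 - 595 = 155790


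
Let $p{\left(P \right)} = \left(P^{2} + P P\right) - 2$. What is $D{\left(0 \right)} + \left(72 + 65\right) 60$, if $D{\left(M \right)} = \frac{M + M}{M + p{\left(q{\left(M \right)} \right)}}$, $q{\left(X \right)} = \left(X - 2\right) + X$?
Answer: $8220$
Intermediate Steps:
$q{\left(X \right)} = -2 + 2 X$ ($q{\left(X \right)} = \left(-2 + X\right) + X = -2 + 2 X$)
$p{\left(P \right)} = -2 + 2 P^{2}$ ($p{\left(P \right)} = \left(P^{2} + P^{2}\right) - 2 = 2 P^{2} - 2 = -2 + 2 P^{2}$)
$D{\left(M \right)} = \frac{2 M}{-2 + M + 2 \left(-2 + 2 M\right)^{2}}$ ($D{\left(M \right)} = \frac{M + M}{M + \left(-2 + 2 \left(-2 + 2 M\right)^{2}\right)} = \frac{2 M}{-2 + M + 2 \left(-2 + 2 M\right)^{2}}$)
$D{\left(0 \right)} + \left(72 + 65\right) 60 = 2 \cdot 0 \frac{1}{-2 + 0 + 8 \left(-1 + 0\right)^{2}} + \left(72 + 65\right) 60 = 2 \cdot 0 \frac{1}{-2 + 0 + 8 \left(-1\right)^{2}} + 137 \cdot 60 = 2 \cdot 0 \frac{1}{-2 + 0 + 8 \cdot 1} + 8220 = 2 \cdot 0 \frac{1}{-2 + 0 + 8} + 8220 = 2 \cdot 0 \cdot \frac{1}{6} + 8220 = 0 + 8220 = 8220$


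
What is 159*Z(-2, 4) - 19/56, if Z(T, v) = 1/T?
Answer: -4471/56 ≈ -79.839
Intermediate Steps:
159*Z(-2, 4) - 19/56 = 159/(-2) - 19/56 = 159*(-1/2) - 19*1/56 = -159/2 - 19/56 = -4471/56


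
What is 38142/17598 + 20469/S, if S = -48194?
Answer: 246333681/141353002 ≈ 1.7427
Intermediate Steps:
38142/17598 + 20469/S = 38142/17598 + 20469/(-48194) = 38142*(1/17598) + 20469*(-1/48194) = 6357/2933 - 20469/48194 = 246333681/141353002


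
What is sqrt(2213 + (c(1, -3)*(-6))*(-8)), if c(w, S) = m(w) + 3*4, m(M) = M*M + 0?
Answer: sqrt(2837) ≈ 53.263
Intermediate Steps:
m(M) = M**2 (m(M) = M**2 + 0 = M**2)
c(w, S) = 12 + w**2 (c(w, S) = w**2 + 3*4 = w**2 + 12 = 12 + w**2)
sqrt(2213 + (c(1, -3)*(-6))*(-8)) = sqrt(2213 + ((12 + 1**2)*(-6))*(-8)) = sqrt(2213 + ((12 + 1)*(-6))*(-8)) = sqrt(2213 + (13*(-6))*(-8)) = sqrt(2213 - 78*(-8)) = sqrt(2213 + 624) = sqrt(2837)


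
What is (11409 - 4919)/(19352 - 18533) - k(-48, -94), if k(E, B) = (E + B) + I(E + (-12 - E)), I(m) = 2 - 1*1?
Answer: 121969/819 ≈ 148.92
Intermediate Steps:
I(m) = 1 (I(m) = 2 - 1 = 1)
k(E, B) = 1 + B + E (k(E, B) = (E + B) + 1 = (B + E) + 1 = 1 + B + E)
(11409 - 4919)/(19352 - 18533) - k(-48, -94) = (11409 - 4919)/(19352 - 18533) - (1 - 94 - 48) = 6490/819 - 1*(-141) = 6490*(1/819) + 141 = 6490/819 + 141 = 121969/819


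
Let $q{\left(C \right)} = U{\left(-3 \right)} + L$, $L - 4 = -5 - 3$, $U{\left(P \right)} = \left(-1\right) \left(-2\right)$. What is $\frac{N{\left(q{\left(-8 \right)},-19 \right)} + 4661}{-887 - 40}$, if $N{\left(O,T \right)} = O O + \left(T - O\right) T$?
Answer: $- \frac{4988}{927} \approx -5.3808$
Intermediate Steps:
$U{\left(P \right)} = 2$
$L = -4$ ($L = 4 - 8 = -4$)
$q{\left(C \right)} = -2$ ($q{\left(C \right)} = 2 - 4 = -2$)
$N{\left(O,T \right)} = O^{2} + T \left(T - O\right)$
$\frac{N{\left(q{\left(-8 \right)},-19 \right)} + 4661}{-887 - 40} = \frac{\left(\left(-2\right)^{2} + \left(-19\right)^{2} - \left(-2\right) \left(-19\right)\right) + 4661}{-887 - 40} = \frac{\left(4 + 361 - 38\right) + 4661}{-927} = \left(327 + 4661\right) \left(- \frac{1}{927}\right) = 4988 \left(- \frac{1}{927}\right) = - \frac{4988}{927}$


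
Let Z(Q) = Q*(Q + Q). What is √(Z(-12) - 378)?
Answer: 3*I*√10 ≈ 9.4868*I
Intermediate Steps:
Z(Q) = 2*Q² (Z(Q) = Q*(2*Q) = 2*Q²)
√(Z(-12) - 378) = √(2*(-12)² - 378) = √(2*144 - 378) = √(288 - 378) = √(-90) = 3*I*√10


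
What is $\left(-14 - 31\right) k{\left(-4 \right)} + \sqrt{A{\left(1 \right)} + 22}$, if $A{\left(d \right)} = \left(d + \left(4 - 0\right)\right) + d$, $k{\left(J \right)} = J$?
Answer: $180 + 2 \sqrt{7} \approx 185.29$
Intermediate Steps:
$A{\left(d \right)} = 4 + 2 d$ ($A{\left(d \right)} = \left(d + \left(4 + 0\right)\right) + d = \left(d + 4\right) + d = \left(4 + d\right) + d = 4 + 2 d$)
$\left(-14 - 31\right) k{\left(-4 \right)} + \sqrt{A{\left(1 \right)} + 22} = \left(-14 - 31\right) \left(-4\right) + \sqrt{\left(4 + 2 \cdot 1\right) + 22} = \left(-45\right) \left(-4\right) + \sqrt{\left(4 + 2\right) + 22} = 180 + \sqrt{6 + 22} = 180 + \sqrt{28} = 180 + 2 \sqrt{7}$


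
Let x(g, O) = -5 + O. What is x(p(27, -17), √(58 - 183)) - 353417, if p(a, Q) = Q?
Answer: -353422 + 5*I*√5 ≈ -3.5342e+5 + 11.18*I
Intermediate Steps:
x(p(27, -17), √(58 - 183)) - 353417 = (-5 + √(58 - 183)) - 353417 = (-5 + √(-125)) - 353417 = (-5 + 5*I*√5) - 353417 = -353422 + 5*I*√5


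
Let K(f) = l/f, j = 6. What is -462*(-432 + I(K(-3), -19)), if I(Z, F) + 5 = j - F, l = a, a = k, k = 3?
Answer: 190344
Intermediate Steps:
a = 3
l = 3
K(f) = 3/f
I(Z, F) = 1 - F (I(Z, F) = -5 + (6 - F) = 1 - F)
-462*(-432 + I(K(-3), -19)) = -462*(-432 + (1 - 1*(-19))) = -462*(-432 + (1 + 19)) = -462*(-432 + 20) = -462*(-412) = 190344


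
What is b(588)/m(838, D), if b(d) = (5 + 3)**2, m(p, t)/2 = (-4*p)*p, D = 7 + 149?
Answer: -2/175561 ≈ -1.1392e-5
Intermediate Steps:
D = 156
m(p, t) = -8*p**2 (m(p, t) = 2*((-4*p)*p) = 2*(-4*p**2) = -8*p**2)
b(d) = 64 (b(d) = 8**2 = 64)
b(588)/m(838, D) = 64/((-8*838**2)) = 64/((-8*702244)) = 64/(-5617952) = 64*(-1/5617952) = -2/175561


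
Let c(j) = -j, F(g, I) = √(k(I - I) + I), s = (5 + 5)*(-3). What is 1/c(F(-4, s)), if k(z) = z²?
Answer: I*√30/30 ≈ 0.18257*I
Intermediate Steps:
s = -30 (s = 10*(-3) = -30)
F(g, I) = √I (F(g, I) = √((I - I)² + I) = √(0² + I) = √(0 + I) = √I)
1/c(F(-4, s)) = 1/(-√(-30)) = 1/(-I*√30) = I*√30/30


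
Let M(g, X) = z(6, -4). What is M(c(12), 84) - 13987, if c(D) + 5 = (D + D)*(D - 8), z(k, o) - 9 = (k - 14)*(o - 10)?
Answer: -13866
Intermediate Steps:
z(k, o) = 9 + (-14 + k)*(-10 + o) (z(k, o) = 9 + (k - 14)*(o - 10) = 9 + (-14 + k)*(-10 + o))
c(D) = -5 + 2*D*(-8 + D) (c(D) = -5 + (D + D)*(D - 8) = -5 + (2*D)*(-8 + D) = -5 + 2*D*(-8 + D))
M(g, X) = 121 (M(g, X) = 149 - 14*(-4) - 10*6 + 6*(-4) = 149 + 56 - 60 - 24 = 121)
M(c(12), 84) - 13987 = 121 - 13987 = -13866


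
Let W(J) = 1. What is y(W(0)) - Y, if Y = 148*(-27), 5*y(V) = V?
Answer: 19981/5 ≈ 3996.2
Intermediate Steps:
y(V) = V/5
Y = -3996
y(W(0)) - Y = (⅕)*1 - 1*(-3996) = ⅕ + 3996 = 19981/5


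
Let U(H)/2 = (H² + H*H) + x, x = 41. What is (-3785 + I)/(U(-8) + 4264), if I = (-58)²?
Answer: -421/4602 ≈ -0.091482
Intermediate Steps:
U(H) = 82 + 4*H² (U(H) = 2*((H² + H*H) + 41) = 2*((H² + H²) + 41) = 2*(2*H² + 41) = 2*(41 + 2*H²) = 82 + 4*H²)
I = 3364
(-3785 + I)/(U(-8) + 4264) = (-3785 + 3364)/((82 + 4*(-8)²) + 4264) = -421/((82 + 4*64) + 4264) = -421/((82 + 256) + 4264) = -421/(338 + 4264) = -421/4602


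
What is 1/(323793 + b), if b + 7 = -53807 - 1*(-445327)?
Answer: 1/715306 ≈ 1.3980e-6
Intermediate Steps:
b = 391513 (b = -7 + (-53807 - 1*(-445327)) = -7 + (-53807 + 445327) = -7 + 391520 = 391513)
1/(323793 + b) = 1/(323793 + 391513) = 1/715306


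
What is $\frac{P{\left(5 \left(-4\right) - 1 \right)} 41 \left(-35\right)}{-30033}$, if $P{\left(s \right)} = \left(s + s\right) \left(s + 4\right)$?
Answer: $\frac{341530}{10011} \approx 34.115$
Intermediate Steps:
$P{\left(s \right)} = 2 s \left(4 + s\right)$
$\frac{P{\left(5 \left(-4\right) - 1 \right)} 41 \left(-35\right)}{-30033} = \frac{2 \left(5 \left(-4\right) - 1\right) \left(4 + \left(5 \left(-4\right) - 1\right)\right) 41 \left(-35\right)}{-30033} = 2 \left(-20 - 1\right) \left(4 - 21\right) 41 \left(-35\right) \left(- \frac{1}{30033}\right) = 2 \left(-21\right) \left(4 - 21\right) 41 \left(-35\right) \left(- \frac{1}{30033}\right) = 2 \left(-21\right) \left(-17\right) 41 \left(-35\right) \left(- \frac{1}{30033}\right) = 714 \cdot 41 \left(-35\right) \left(- \frac{1}{30033}\right) = 29274 \left(-35\right) \left(- \frac{1}{30033}\right) = \left(-1024590\right) \left(- \frac{1}{30033}\right) = \frac{341530}{10011}$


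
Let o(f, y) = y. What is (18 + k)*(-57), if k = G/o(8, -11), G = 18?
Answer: -10260/11 ≈ -932.73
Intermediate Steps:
k = -18/11 (k = 18/(-11) = 18*(-1/11) = -18/11 ≈ -1.6364)
(18 + k)*(-57) = (18 - 18/11)*(-57) = (180/11)*(-57) = -10260/11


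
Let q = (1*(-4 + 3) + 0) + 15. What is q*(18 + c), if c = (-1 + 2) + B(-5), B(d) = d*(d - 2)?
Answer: 756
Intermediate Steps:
q = 14 (q = (1*(-1) + 0) + 15 = (-1 + 0) + 15 = -1 + 15 = 14)
B(d) = d*(-2 + d)
c = 36 (c = (-1 + 2) - 5*(-2 - 5) = 1 - 5*(-7) = 1 + 35 = 36)
q*(18 + c) = 14*(18 + 36) = 14*54 = 756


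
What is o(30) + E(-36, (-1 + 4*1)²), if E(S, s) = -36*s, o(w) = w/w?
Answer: -323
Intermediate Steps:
o(w) = 1
o(30) + E(-36, (-1 + 4*1)²) = 1 - 36*(-1 + 4*1)² = 1 - 36*(-1 + 4)² = 1 - 36*3² = 1 - 36*9 = 1 - 324 = -323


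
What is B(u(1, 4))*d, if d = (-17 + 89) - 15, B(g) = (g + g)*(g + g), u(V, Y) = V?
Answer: 228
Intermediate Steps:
B(g) = 4*g² (B(g) = (2*g)*(2*g) = 4*g²)
d = 57 (d = 72 - 15 = 57)
B(u(1, 4))*d = (4*1²)*57 = (4*1)*57 = 4*57 = 228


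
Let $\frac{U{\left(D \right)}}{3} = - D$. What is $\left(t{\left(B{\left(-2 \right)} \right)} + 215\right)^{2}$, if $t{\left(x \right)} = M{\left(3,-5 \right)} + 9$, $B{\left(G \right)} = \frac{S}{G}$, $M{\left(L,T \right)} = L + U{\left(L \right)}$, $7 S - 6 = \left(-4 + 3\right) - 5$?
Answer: $47524$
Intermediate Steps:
$U{\left(D \right)} = - 3 D$ ($U{\left(D \right)} = 3 \left(- D\right) = - 3 D$)
$S = 0$ ($S = \frac{6}{7} + \frac{\left(-4 + 3\right) - 5}{7} = \frac{6}{7} + \frac{-1 - 5}{7} = \frac{6}{7} + \frac{1}{7} \left(-6\right) = \frac{6}{7} - \frac{6}{7} = 0$)
$M{\left(L,T \right)} = - 2 L$ ($M{\left(L,T \right)} = L - 3 L = - 2 L$)
$B{\left(G \right)} = 0$ ($B{\left(G \right)} = \frac{0}{G} = 0$)
$t{\left(x \right)} = 3$ ($t{\left(x \right)} = \left(-2\right) 3 + 9 = -6 + 9 = 3$)
$\left(t{\left(B{\left(-2 \right)} \right)} + 215\right)^{2} = \left(3 + 215\right)^{2} = 218^{2} = 47524$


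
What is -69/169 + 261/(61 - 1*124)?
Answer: -5384/1183 ≈ -4.5511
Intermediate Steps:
-69/169 + 261/(61 - 1*124) = -69*1/169 + 261/(61 - 124) = -69/169 + 261/(-63) = -69/169 + 261*(-1/63) = -69/169 - 29/7 = -5384/1183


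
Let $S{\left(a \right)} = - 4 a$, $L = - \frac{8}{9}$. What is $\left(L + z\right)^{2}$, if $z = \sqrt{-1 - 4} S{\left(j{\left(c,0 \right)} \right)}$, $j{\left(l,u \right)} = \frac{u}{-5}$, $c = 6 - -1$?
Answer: $\frac{64}{81} \approx 0.79012$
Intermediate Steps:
$L = - \frac{8}{9}$ ($L = \left(-8\right) \frac{1}{9} = - \frac{8}{9} \approx -0.88889$)
$c = 7$ ($c = 6 + 1 = 7$)
$j{\left(l,u \right)} = - \frac{u}{5}$ ($j{\left(l,u \right)} = u \left(- \frac{1}{5}\right) = - \frac{u}{5}$)
$z = 0$ ($z = \sqrt{-1 - 4} \left(- 4 \left(\left(- \frac{1}{5}\right) 0\right)\right) = \sqrt{-5} \left(\left(-4\right) 0\right) = i \sqrt{5} \cdot 0 = 0$)
$\left(L + z\right)^{2} = \left(- \frac{8}{9} + 0\right)^{2} = \left(- \frac{8}{9}\right)^{2} = \frac{64}{81}$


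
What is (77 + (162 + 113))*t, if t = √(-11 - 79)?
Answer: 1056*I*√10 ≈ 3339.4*I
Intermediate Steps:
t = 3*I*√10 (t = √(-90) = 3*I*√10 ≈ 9.4868*I)
(77 + (162 + 113))*t = (77 + (162 + 113))*(3*I*√10) = (77 + 275)*(3*I*√10) = 352*(3*I*√10) = 1056*I*√10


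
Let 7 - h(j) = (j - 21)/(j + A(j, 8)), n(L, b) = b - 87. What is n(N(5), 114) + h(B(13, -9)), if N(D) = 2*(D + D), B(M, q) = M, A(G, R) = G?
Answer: 446/13 ≈ 34.308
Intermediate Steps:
N(D) = 4*D (N(D) = 2*(2*D) = 4*D)
n(L, b) = -87 + b
h(j) = 7 - (-21 + j)/(2*j) (h(j) = 7 - (j - 21)/(j + j) = 7 - (-21 + j)/(2*j))
n(N(5), 114) + h(B(13, -9)) = (-87 + 114) + (½)*(21 + 13*13)/13 = 27 + (½)*(1/13)*(21 + 169) = 27 + (½)*(1/13)*190 = 27 + 95/13 = 446/13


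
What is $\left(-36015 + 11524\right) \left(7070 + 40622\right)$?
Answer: $-1168024772$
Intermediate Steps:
$\left(-36015 + 11524\right) \left(7070 + 40622\right) = \left(-24491\right) 47692 = -1168024772$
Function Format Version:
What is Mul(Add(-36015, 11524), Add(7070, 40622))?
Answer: -1168024772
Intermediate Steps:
Mul(Add(-36015, 11524), Add(7070, 40622)) = Mul(-24491, 47692) = -1168024772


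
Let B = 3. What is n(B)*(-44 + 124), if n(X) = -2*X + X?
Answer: -240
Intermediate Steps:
n(X) = -X
n(B)*(-44 + 124) = (-1*3)*(-44 + 124) = -3*80 = -240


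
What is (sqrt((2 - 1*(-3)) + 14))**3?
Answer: 19*sqrt(19) ≈ 82.819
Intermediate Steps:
(sqrt((2 - 1*(-3)) + 14))**3 = (sqrt((2 + 3) + 14))**3 = (sqrt(5 + 14))**3 = (sqrt(19))**3 = 19*sqrt(19)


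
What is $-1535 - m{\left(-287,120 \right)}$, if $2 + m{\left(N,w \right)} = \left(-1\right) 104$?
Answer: $-1429$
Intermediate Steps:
$m{\left(N,w \right)} = -106$ ($m{\left(N,w \right)} = -2 - 104 = -106$)
$-1535 - m{\left(-287,120 \right)} = -1535 - -106 = -1535 + 106 = -1429$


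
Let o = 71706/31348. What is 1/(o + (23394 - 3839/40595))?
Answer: 37428590/875686509757 ≈ 4.2742e-5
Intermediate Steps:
o = 2109/922 (o = 71706*(1/31348) = 2109/922 ≈ 2.2874)
1/(o + (23394 - 3839/40595)) = 1/(2109/922 + (23394 - 3839/40595)) = 1/(2109/922 + 949675591/40595) = 1/(875686509757/37428590) = 37428590/875686509757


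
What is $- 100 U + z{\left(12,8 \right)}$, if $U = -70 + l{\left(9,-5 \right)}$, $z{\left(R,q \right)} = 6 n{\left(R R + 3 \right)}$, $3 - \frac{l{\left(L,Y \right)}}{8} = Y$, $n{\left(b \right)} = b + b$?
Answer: $2364$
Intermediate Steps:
$n{\left(b \right)} = 2 b$
$l{\left(L,Y \right)} = 24 - 8 Y$
$z{\left(R,q \right)} = 36 + 12 R^{2}$ ($z{\left(R,q \right)} = 6 \cdot 2 \left(R R + 3\right) = 6 \cdot 2 \left(R^{2} + 3\right) = 6 \cdot 2 \left(3 + R^{2}\right) = 6 \left(6 + 2 R^{2}\right) = 36 + 12 R^{2}$)
$U = -6$ ($U = -70 + \left(24 - -40\right) = -70 + \left(24 + 40\right) = -70 + 64 = -6$)
$- 100 U + z{\left(12,8 \right)} = \left(-100\right) \left(-6\right) + \left(36 + 12 \cdot 12^{2}\right) = 600 + \left(36 + 12 \cdot 144\right) = 600 + \left(36 + 1728\right) = 600 + 1764 = 2364$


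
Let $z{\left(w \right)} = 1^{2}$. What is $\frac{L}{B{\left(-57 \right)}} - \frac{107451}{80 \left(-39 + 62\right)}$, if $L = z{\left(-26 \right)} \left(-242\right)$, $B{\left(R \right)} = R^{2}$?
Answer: $- \frac{349553579}{5978160} \approx -58.472$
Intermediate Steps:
$z{\left(w \right)} = 1$
$L = -242$ ($L = 1 \left(-242\right) = -242$)
$\frac{L}{B{\left(-57 \right)}} - \frac{107451}{80 \left(-39 + 62\right)} = - \frac{242}{\left(-57\right)^{2}} - \frac{107451}{80 \left(-39 + 62\right)} = - \frac{242}{3249} - \frac{107451}{80 \cdot 23} = \left(-242\right) \frac{1}{3249} - \frac{107451}{1840} = - \frac{242}{3249} - \frac{107451}{1840} = - \frac{349553579}{5978160}$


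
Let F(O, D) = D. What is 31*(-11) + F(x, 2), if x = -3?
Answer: -339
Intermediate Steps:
31*(-11) + F(x, 2) = 31*(-11) + 2 = -341 + 2 = -339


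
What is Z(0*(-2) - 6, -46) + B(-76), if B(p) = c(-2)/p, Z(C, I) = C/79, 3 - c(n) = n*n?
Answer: -377/6004 ≈ -0.062791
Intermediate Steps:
c(n) = 3 - n**2 (c(n) = 3 - n*n = 3 - n**2)
Z(C, I) = C/79 (Z(C, I) = C*(1/79) = C/79)
B(p) = -1/p (B(p) = (3 - 1*(-2)**2)/p = (3 - 1*4)/p = (3 - 4)/p = -1/p)
Z(0*(-2) - 6, -46) + B(-76) = (0*(-2) - 6)/79 - 1/(-76) = (0 - 6)/79 - 1*(-1/76) = (1/79)*(-6) + 1/76 = -6/79 + 1/76 = -377/6004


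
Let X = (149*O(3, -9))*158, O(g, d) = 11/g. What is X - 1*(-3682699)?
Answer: 11307059/3 ≈ 3.7690e+6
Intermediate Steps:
X = 258962/3 (X = (149*(11/3))*158 = (1639/3)*158 = 258962/3 ≈ 86321.)
X - 1*(-3682699) = 258962/3 - 1*(-3682699) = 258962/3 + 3682699 = 11307059/3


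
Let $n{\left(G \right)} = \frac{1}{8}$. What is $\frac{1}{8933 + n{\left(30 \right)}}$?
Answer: $\frac{8}{71465} \approx 0.00011194$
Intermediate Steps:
$n{\left(G \right)} = \frac{1}{8}$
$\frac{1}{8933 + n{\left(30 \right)}} = \frac{1}{8933 + \frac{1}{8}} = \frac{1}{\frac{71465}{8}} = \frac{8}{71465}$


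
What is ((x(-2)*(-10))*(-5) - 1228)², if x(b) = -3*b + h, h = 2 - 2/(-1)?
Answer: 529984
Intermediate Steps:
h = 4 (h = 2 - 2*(-1) = 2 - 1*(-2) = 2 + 2 = 4)
x(b) = 4 - 3*b (x(b) = -3*b + 4 = 4 - 3*b)
((x(-2)*(-10))*(-5) - 1228)² = (((4 - 3*(-2))*(-10))*(-5) - 1228)² = (((4 + 6)*(-10))*(-5) - 1228)² = ((10*(-10))*(-5) - 1228)² = (-100*(-5) - 1228)² = (500 - 1228)² = (-728)² = 529984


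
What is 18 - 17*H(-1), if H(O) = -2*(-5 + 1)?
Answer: -118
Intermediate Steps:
H(O) = 8 (H(O) = -2*(-4) = 8)
18 - 17*H(-1) = 18 - 17*8 = 18 - 136 = -118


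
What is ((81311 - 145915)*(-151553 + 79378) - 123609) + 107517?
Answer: 4662777608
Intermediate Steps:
((81311 - 145915)*(-151553 + 79378) - 123609) + 107517 = (-64604*(-72175) - 123609) + 107517 = (4662793700 - 123609) + 107517 = 4662670091 + 107517 = 4662777608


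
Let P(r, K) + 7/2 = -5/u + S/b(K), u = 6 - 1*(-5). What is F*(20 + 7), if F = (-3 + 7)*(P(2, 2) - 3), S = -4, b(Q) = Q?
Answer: -10638/11 ≈ -967.09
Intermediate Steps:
u = 11 (u = 6 + 5 = 11)
P(r, K) = -87/22 - 4/K (P(r, K) = -7/2 + (-5/11 - 4/K) = -87/22 - 4/K)
F = -394/11 (F = (-3 + 7)*((-87/22 - 4/2) - 3) = 4*((-87/22 - 4*½) - 3) = 4*((-87/22 - 2) - 3) = 4*(-131/22 - 3) = 4*(-197/22) = -394/11 ≈ -35.818)
F*(20 + 7) = -394*(20 + 7)/11 = -394/11*27 = -10638/11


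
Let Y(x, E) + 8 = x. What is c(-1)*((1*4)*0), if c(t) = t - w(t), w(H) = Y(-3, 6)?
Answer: 0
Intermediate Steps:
Y(x, E) = -8 + x
w(H) = -11 (w(H) = -8 - 3 = -11)
c(t) = 11 + t (c(t) = t - 1*(-11) = t + 11 = 11 + t)
c(-1)*((1*4)*0) = (11 - 1)*((1*4)*0) = 10*(4*0) = 10*0 = 0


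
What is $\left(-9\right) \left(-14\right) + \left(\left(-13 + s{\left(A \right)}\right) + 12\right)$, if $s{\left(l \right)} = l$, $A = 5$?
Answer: $130$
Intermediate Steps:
$\left(-9\right) \left(-14\right) + \left(\left(-13 + s{\left(A \right)}\right) + 12\right) = \left(-9\right) \left(-14\right) + \left(\left(-13 + 5\right) + 12\right) = 126 + \left(-8 + 12\right) = 126 + 4 = 130$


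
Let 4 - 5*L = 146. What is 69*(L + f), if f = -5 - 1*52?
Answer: -29463/5 ≈ -5892.6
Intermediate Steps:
L = -142/5 (L = ⅘ - ⅕*146 = ⅘ - 146/5 = -142/5 ≈ -28.400)
f = -57 (f = -5 - 52 = -57)
69*(L + f) = 69*(-142/5 - 57) = 69*(-427/5) = -29463/5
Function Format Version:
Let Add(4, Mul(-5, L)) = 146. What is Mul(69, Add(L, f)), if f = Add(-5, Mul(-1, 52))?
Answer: Rational(-29463, 5) ≈ -5892.6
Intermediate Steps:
L = Rational(-142, 5) (L = Add(Rational(4, 5), Mul(Rational(-1, 5), 146)) = Add(Rational(4, 5), Rational(-146, 5)) = Rational(-142, 5) ≈ -28.400)
f = -57 (f = Add(-5, -52) = -57)
Mul(69, Add(L, f)) = Mul(69, Add(Rational(-142, 5), -57)) = Mul(69, Rational(-427, 5)) = Rational(-29463, 5)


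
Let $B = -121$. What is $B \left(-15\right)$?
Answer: $1815$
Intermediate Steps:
$B \left(-15\right) = \left(-121\right) \left(-15\right) = 1815$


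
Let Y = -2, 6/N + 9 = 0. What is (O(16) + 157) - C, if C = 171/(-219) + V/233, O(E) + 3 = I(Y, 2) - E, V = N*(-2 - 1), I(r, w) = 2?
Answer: 2394395/17009 ≈ 140.77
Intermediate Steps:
N = -⅔ (N = 6/(-9 + 0) = 6/(-9) = 6*(-⅑) = -⅔ ≈ -0.66667)
V = 2 (V = -2*(-2 - 1)/3 = -⅔*(-3) = 2)
O(E) = -1 - E (O(E) = -3 + (2 - E) = -1 - E)
C = -13135/17009 (C = 171/(-219) + 2/233 = 171*(-1/219) + 2*(1/233) = -57/73 + 2/233 = -13135/17009 ≈ -0.77224)
(O(16) + 157) - C = ((-1 - 1*16) + 157) - 1*(-13135/17009) = ((-1 - 16) + 157) + 13135/17009 = (-17 + 157) + 13135/17009 = 140 + 13135/17009 = 2394395/17009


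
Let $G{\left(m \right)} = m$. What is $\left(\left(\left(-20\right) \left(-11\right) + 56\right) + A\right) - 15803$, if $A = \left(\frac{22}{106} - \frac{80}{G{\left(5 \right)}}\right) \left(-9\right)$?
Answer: $- \frac{815398}{53} \approx -15385.0$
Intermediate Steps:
$A = \frac{7533}{53}$ ($A = \left(\frac{22}{106} - \frac{80}{5}\right) \left(-9\right) = \left(22 \cdot \frac{1}{106} - 16\right) \left(-9\right) = \left(\frac{11}{53} - 16\right) \left(-9\right) = \left(- \frac{837}{53}\right) \left(-9\right) = \frac{7533}{53} \approx 142.13$)
$\left(\left(\left(-20\right) \left(-11\right) + 56\right) + A\right) - 15803 = \left(\left(\left(-20\right) \left(-11\right) + 56\right) + \frac{7533}{53}\right) - 15803 = \left(\left(220 + 56\right) + \frac{7533}{53}\right) - 15803 = \left(276 + \frac{7533}{53}\right) - 15803 = \frac{22161}{53} - 15803 = - \frac{815398}{53}$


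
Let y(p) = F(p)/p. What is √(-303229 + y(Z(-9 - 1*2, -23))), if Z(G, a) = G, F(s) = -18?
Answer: I*√36690511/11 ≈ 550.66*I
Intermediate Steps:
y(p) = -18/p
√(-303229 + y(Z(-9 - 1*2, -23))) = √(-303229 - 18/(-9 - 1*2)) = √(-303229 - 18/(-9 - 2)) = √(-303229 - 18/(-11)) = √(-303229 - 18*(-1/11)) = √(-303229 + 18/11) = √(-3335501/11) = I*√36690511/11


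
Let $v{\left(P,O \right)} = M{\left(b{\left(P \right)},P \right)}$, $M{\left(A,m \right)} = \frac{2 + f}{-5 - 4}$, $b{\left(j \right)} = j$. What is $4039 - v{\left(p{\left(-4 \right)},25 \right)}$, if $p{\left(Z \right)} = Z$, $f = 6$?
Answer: $\frac{36359}{9} \approx 4039.9$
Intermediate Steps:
$M{\left(A,m \right)} = - \frac{8}{9}$ ($M{\left(A,m \right)} = \frac{2 + 6}{-5 - 4} = \frac{8}{-9} = 8 \left(- \frac{1}{9}\right) = - \frac{8}{9}$)
$v{\left(P,O \right)} = - \frac{8}{9}$
$4039 - v{\left(p{\left(-4 \right)},25 \right)} = 4039 - - \frac{8}{9} = 4039 + \frac{8}{9} = \frac{36359}{9}$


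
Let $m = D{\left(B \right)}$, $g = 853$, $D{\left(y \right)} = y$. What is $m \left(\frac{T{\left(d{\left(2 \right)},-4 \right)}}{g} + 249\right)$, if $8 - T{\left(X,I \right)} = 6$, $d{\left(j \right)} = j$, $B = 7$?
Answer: $\frac{1486793}{853} \approx 1743.0$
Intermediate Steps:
$T{\left(X,I \right)} = 2$ ($T{\left(X,I \right)} = 8 - 6 = 2$)
$m = 7$
$m \left(\frac{T{\left(d{\left(2 \right)},-4 \right)}}{g} + 249\right) = 7 \left(\frac{2}{853} + 249\right) = 7 \cdot \frac{212399}{853} = \frac{1486793}{853}$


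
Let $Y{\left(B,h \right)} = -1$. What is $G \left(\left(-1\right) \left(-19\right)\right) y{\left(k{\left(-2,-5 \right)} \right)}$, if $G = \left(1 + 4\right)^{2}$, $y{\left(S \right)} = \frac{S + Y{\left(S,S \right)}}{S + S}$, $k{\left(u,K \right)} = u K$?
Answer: $\frac{855}{4} \approx 213.75$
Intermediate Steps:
$k{\left(u,K \right)} = K u$
$y{\left(S \right)} = \frac{-1 + S}{2 S}$ ($y{\left(S \right)} = \frac{S - 1}{S + S} = \frac{-1 + S}{2 S}$)
$G = 25$ ($G = 5^{2} = 25$)
$G \left(\left(-1\right) \left(-19\right)\right) y{\left(k{\left(-2,-5 \right)} \right)} = 25 \left(\left(-1\right) \left(-19\right)\right) \frac{-1 - -10}{2 \left(\left(-5\right) \left(-2\right)\right)} = 25 \cdot 19 \frac{-1 + 10}{2 \cdot 10} = 475 \cdot \frac{1}{2} \cdot \frac{1}{10} \cdot 9 = 475 \cdot \frac{9}{20} = \frac{855}{4}$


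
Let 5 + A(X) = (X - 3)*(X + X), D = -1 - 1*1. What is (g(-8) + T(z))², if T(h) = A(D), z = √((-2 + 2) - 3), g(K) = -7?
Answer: 64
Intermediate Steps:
D = -2 (D = -1 - 1 = -2)
z = I*√3 (z = √(0 - 3) = √(-3) = I*√3 ≈ 1.732*I)
A(X) = -5 + 2*X*(-3 + X) (A(X) = -5 + (X - 3)*(X + X) = -5 + (-3 + X)*(2*X) = -5 + 2*X*(-3 + X))
T(h) = 15 (T(h) = -5 - 6*(-2) + 2*(-2)² = -5 + 12 + 2*4 = -5 + 12 + 8 = 15)
(g(-8) + T(z))² = (-7 + 15)² = 8² = 64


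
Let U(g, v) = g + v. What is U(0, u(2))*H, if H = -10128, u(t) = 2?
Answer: -20256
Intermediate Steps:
U(0, u(2))*H = (0 + 2)*(-10128) = 2*(-10128) = -20256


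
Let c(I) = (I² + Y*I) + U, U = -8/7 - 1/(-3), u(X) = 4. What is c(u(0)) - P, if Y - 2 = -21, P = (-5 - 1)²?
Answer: -2033/21 ≈ -96.810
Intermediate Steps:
P = 36 (P = (-6)² = 36)
Y = -19 (Y = 2 - 21 = -19)
U = -17/21 (U = -8*⅐ - 1*(-⅓) = -8/7 + ⅓ = -17/21 ≈ -0.80952)
c(I) = -17/21 + I² - 19*I (c(I) = (I² - 19*I) - 17/21 = -17/21 + I² - 19*I)
c(u(0)) - P = (-17/21 + 4² - 19*4) - 1*36 = (-17/21 + 16 - 76) - 36 = -1277/21 - 36 = -2033/21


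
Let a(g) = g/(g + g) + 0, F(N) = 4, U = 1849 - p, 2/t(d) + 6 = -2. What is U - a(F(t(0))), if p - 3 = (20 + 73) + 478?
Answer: 2549/2 ≈ 1274.5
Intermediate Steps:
p = 574 (p = 3 + ((20 + 73) + 478) = 3 + (93 + 478) = 3 + 571 = 574)
t(d) = -¼ (t(d) = 2/(-6 - 2) = 2/(-8) = 2*(-⅛) = -¼)
U = 1275 (U = 1849 - 1*574 = 1849 - 574 = 1275)
a(g) = ½ (a(g) = g/((2*g)) + 0 = g*(1/(2*g)) + 0 = ½ + 0 = ½)
U - a(F(t(0))) = 1275 - 1*½ = 1275 - ½ = 2549/2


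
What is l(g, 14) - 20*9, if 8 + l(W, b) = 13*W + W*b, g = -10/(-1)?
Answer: 82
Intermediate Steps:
g = 10 (g = -10*(-1) = 10)
l(W, b) = -8 + 13*W + W*b (l(W, b) = -8 + (13*W + W*b) = -8 + 13*W + W*b)
l(g, 14) - 20*9 = (-8 + 13*10 + 10*14) - 20*9 = (-8 + 130 + 140) - 1*180 = 262 - 180 = 82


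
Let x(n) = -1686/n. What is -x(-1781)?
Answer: -1686/1781 ≈ -0.94666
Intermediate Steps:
-x(-1781) = -(-1686)/(-1781) = -(-1686)*(-1)/1781 = -1*1686/1781 = -1686/1781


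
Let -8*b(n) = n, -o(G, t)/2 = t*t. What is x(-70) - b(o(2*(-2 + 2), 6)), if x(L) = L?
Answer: -79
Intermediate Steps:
o(G, t) = -2*t**2 (o(G, t) = -2*t*t = -2*t**2)
b(n) = -n/8
x(-70) - b(o(2*(-2 + 2), 6)) = -70 - (-1)*(-2*6**2)/8 = -70 - (-1)*(-2*36)/8 = -70 - (-1)*(-72)/8 = -70 - 1*9 = -70 - 9 = -79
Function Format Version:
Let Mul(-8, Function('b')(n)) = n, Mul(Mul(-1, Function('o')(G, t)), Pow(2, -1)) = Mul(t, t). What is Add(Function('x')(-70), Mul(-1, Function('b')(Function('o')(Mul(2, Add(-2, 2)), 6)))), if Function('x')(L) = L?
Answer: -79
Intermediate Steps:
Function('o')(G, t) = Mul(-2, Pow(t, 2)) (Function('o')(G, t) = Mul(-2, Mul(t, t)) = Mul(-2, Pow(t, 2)))
Function('b')(n) = Mul(Rational(-1, 8), n)
Add(Function('x')(-70), Mul(-1, Function('b')(Function('o')(Mul(2, Add(-2, 2)), 6)))) = Add(-70, Mul(-1, Mul(Rational(-1, 8), Mul(-2, Pow(6, 2))))) = Add(-70, Mul(-1, Mul(Rational(-1, 8), Mul(-2, 36)))) = Add(-70, Mul(-1, Mul(Rational(-1, 8), -72))) = Add(-70, Mul(-1, 9)) = Add(-70, -9) = -79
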